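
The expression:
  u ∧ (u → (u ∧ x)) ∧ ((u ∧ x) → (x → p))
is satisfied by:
  {p: True, u: True, x: True}


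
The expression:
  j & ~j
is never true.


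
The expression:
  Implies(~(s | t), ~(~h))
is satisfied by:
  {s: True, t: True, h: True}
  {s: True, t: True, h: False}
  {s: True, h: True, t: False}
  {s: True, h: False, t: False}
  {t: True, h: True, s: False}
  {t: True, h: False, s: False}
  {h: True, t: False, s: False}


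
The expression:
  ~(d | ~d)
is never true.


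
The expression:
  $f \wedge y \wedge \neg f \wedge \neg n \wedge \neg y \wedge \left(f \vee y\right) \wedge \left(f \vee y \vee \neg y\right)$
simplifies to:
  $\text{False}$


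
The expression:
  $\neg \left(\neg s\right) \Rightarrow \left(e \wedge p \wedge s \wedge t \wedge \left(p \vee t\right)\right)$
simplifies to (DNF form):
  $\left(e \wedge p \wedge t\right) \vee \neg s$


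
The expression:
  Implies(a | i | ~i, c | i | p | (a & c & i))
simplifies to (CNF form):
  c | i | p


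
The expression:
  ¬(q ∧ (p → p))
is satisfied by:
  {q: False}


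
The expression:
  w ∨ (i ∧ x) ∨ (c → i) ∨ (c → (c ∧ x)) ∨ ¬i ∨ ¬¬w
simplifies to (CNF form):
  True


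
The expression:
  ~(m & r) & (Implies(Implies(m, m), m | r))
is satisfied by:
  {r: True, m: False}
  {m: True, r: False}


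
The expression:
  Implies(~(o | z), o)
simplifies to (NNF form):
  o | z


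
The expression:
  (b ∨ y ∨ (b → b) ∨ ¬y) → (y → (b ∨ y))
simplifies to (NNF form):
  True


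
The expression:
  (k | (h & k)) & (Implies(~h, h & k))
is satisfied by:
  {h: True, k: True}


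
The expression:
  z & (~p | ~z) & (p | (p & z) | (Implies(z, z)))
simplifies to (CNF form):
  z & ~p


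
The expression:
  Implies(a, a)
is always true.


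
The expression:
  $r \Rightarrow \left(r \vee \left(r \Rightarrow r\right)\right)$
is always true.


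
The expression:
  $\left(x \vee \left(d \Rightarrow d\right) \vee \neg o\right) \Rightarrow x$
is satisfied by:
  {x: True}


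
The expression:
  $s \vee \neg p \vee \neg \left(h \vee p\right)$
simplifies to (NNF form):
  $s \vee \neg p$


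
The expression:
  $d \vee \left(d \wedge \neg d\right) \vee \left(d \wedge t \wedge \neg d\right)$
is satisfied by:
  {d: True}


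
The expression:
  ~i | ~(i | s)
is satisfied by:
  {i: False}


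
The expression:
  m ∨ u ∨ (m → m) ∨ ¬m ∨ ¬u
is always true.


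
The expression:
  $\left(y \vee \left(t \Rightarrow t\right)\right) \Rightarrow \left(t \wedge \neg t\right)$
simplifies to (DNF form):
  $\text{False}$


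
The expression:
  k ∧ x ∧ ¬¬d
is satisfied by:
  {d: True, x: True, k: True}


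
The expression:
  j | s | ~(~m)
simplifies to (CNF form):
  j | m | s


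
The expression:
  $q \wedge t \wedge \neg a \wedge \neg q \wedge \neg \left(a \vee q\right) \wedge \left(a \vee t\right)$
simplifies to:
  $\text{False}$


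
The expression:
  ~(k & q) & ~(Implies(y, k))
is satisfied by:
  {y: True, k: False}


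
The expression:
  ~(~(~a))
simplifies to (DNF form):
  ~a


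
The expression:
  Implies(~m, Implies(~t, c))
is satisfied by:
  {c: True, t: True, m: True}
  {c: True, t: True, m: False}
  {c: True, m: True, t: False}
  {c: True, m: False, t: False}
  {t: True, m: True, c: False}
  {t: True, m: False, c: False}
  {m: True, t: False, c: False}


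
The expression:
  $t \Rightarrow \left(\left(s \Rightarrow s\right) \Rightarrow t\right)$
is always true.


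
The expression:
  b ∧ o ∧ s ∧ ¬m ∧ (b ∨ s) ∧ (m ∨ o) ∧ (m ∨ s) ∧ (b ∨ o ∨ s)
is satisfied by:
  {b: True, o: True, s: True, m: False}


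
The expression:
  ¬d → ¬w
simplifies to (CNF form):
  d ∨ ¬w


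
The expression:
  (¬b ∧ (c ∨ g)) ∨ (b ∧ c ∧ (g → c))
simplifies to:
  c ∨ (g ∧ ¬b)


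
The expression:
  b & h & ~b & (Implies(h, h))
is never true.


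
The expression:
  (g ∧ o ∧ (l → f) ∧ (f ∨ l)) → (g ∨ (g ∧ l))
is always true.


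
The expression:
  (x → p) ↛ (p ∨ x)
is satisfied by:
  {x: False, p: False}


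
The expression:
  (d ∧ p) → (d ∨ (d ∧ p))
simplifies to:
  True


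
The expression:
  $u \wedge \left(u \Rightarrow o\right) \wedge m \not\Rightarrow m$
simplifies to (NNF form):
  $\text{False}$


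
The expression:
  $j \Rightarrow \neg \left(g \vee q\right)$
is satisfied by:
  {g: False, j: False, q: False}
  {q: True, g: False, j: False}
  {g: True, q: False, j: False}
  {q: True, g: True, j: False}
  {j: True, q: False, g: False}


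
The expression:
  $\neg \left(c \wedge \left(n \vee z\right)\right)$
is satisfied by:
  {n: False, c: False, z: False}
  {z: True, n: False, c: False}
  {n: True, z: False, c: False}
  {z: True, n: True, c: False}
  {c: True, z: False, n: False}


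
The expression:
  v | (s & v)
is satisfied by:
  {v: True}


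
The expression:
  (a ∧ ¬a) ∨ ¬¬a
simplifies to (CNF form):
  a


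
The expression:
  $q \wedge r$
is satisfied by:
  {r: True, q: True}


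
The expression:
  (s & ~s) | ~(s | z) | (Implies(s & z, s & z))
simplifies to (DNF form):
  True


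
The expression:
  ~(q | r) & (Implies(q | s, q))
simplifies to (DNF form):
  ~q & ~r & ~s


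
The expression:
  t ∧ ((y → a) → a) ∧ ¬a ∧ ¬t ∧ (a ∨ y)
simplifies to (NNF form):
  False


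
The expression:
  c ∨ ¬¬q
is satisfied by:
  {q: True, c: True}
  {q: True, c: False}
  {c: True, q: False}


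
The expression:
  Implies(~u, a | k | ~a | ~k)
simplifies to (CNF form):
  True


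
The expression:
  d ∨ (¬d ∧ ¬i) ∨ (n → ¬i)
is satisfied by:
  {d: True, i: False, n: False}
  {i: False, n: False, d: False}
  {n: True, d: True, i: False}
  {n: True, i: False, d: False}
  {d: True, i: True, n: False}
  {i: True, d: False, n: False}
  {n: True, i: True, d: True}


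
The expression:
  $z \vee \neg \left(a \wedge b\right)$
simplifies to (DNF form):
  $z \vee \neg a \vee \neg b$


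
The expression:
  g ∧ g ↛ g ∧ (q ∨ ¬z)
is never true.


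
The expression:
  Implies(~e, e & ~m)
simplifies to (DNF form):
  e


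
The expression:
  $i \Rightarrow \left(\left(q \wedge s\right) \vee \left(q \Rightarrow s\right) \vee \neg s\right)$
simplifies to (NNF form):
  $\text{True}$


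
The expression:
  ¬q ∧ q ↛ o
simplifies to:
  False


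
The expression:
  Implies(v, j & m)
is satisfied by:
  {m: True, j: True, v: False}
  {m: True, j: False, v: False}
  {j: True, m: False, v: False}
  {m: False, j: False, v: False}
  {m: True, v: True, j: True}


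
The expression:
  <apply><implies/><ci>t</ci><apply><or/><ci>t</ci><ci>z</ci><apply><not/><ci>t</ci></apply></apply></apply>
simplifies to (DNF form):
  <true/>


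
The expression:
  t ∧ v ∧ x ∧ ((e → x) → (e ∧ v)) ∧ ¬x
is never true.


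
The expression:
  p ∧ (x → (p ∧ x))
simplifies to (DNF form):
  p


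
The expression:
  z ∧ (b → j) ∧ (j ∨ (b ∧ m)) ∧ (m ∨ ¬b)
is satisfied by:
  {z: True, j: True, m: True, b: False}
  {z: True, j: True, m: False, b: False}
  {z: True, j: True, b: True, m: True}


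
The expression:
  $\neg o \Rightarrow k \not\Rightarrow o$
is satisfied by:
  {k: True, o: True}
  {k: True, o: False}
  {o: True, k: False}


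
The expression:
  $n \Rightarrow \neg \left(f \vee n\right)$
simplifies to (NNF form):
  $\neg n$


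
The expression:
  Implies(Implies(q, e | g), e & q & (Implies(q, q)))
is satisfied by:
  {e: True, q: True, g: False}
  {q: True, g: False, e: False}
  {e: True, g: True, q: True}


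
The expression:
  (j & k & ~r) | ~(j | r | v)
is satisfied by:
  {k: True, r: False, j: False, v: False}
  {v: False, r: False, k: False, j: False}
  {j: True, k: True, v: False, r: False}
  {v: True, j: True, k: True, r: False}


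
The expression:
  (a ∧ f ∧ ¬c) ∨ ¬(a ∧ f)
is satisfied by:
  {c: False, a: False, f: False}
  {f: True, c: False, a: False}
  {a: True, c: False, f: False}
  {f: True, a: True, c: False}
  {c: True, f: False, a: False}
  {f: True, c: True, a: False}
  {a: True, c: True, f: False}


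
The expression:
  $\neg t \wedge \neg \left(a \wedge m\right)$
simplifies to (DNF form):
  $\left(\neg a \wedge \neg t\right) \vee \left(\neg m \wedge \neg t\right)$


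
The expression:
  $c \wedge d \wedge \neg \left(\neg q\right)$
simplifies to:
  $c \wedge d \wedge q$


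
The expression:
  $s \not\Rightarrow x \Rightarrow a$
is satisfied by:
  {a: True, x: True, s: False}
  {a: True, s: False, x: False}
  {x: True, s: False, a: False}
  {x: False, s: False, a: False}
  {a: True, x: True, s: True}
  {a: True, s: True, x: False}
  {x: True, s: True, a: False}


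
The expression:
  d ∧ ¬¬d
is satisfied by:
  {d: True}


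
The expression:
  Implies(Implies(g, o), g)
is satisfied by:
  {g: True}


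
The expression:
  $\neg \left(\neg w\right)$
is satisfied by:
  {w: True}


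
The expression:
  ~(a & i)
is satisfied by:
  {a: False, i: False}
  {i: True, a: False}
  {a: True, i: False}


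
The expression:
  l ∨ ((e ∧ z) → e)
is always true.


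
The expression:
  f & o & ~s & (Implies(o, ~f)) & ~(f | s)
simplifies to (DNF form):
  False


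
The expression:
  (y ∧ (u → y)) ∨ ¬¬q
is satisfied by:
  {y: True, q: True}
  {y: True, q: False}
  {q: True, y: False}


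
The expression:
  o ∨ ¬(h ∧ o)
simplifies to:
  True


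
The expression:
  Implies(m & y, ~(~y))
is always true.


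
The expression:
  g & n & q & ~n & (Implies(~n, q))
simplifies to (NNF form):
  False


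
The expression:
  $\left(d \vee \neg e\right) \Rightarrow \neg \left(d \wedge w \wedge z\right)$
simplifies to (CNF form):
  $\neg d \vee \neg w \vee \neg z$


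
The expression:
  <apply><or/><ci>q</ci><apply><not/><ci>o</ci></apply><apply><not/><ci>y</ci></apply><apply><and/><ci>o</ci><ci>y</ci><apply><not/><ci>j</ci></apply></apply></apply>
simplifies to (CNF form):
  <apply><or/><ci>q</ci><apply><not/><ci>j</ci></apply><apply><not/><ci>o</ci></apply><apply><not/><ci>y</ci></apply></apply>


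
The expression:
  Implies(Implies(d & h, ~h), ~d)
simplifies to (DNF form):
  h | ~d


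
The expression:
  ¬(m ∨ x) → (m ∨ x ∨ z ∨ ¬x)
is always true.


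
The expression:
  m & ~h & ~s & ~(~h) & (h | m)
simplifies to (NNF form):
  False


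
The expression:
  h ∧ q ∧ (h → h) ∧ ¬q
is never true.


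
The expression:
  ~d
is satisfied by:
  {d: False}


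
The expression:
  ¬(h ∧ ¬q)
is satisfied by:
  {q: True, h: False}
  {h: False, q: False}
  {h: True, q: True}


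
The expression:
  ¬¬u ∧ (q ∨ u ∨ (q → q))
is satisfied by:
  {u: True}


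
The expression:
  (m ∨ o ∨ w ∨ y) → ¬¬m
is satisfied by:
  {m: True, y: False, o: False, w: False}
  {m: True, w: True, y: False, o: False}
  {m: True, o: True, y: False, w: False}
  {m: True, w: True, o: True, y: False}
  {m: True, y: True, o: False, w: False}
  {m: True, w: True, y: True, o: False}
  {m: True, o: True, y: True, w: False}
  {m: True, w: True, o: True, y: True}
  {w: False, y: False, o: False, m: False}


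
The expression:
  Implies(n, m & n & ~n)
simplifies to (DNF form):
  ~n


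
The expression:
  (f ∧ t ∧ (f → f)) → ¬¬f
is always true.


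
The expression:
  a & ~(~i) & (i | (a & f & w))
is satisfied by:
  {a: True, i: True}


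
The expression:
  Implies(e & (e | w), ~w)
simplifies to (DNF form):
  ~e | ~w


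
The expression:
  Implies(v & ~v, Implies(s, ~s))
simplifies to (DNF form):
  True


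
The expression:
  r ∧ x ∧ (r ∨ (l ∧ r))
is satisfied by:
  {r: True, x: True}


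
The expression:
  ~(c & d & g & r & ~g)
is always true.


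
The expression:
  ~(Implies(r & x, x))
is never true.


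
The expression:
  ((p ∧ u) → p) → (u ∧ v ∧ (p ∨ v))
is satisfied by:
  {u: True, v: True}


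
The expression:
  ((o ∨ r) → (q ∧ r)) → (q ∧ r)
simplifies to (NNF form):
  o ∨ r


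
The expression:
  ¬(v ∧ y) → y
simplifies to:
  y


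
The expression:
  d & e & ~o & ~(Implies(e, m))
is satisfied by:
  {e: True, d: True, o: False, m: False}


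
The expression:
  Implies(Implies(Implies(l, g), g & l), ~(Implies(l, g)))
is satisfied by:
  {l: False, g: False}
  {g: True, l: False}
  {l: True, g: False}


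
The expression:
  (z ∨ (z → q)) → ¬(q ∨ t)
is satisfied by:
  {q: False, t: False}


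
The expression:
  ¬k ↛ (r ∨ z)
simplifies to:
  ¬k ∧ ¬r ∧ ¬z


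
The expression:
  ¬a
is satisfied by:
  {a: False}


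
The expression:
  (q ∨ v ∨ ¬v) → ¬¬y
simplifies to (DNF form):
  y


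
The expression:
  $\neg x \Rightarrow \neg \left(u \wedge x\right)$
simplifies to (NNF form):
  $\text{True}$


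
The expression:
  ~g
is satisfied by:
  {g: False}


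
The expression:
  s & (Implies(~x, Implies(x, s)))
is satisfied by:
  {s: True}


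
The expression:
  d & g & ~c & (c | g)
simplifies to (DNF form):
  d & g & ~c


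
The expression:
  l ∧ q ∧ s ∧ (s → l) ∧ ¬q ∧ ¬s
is never true.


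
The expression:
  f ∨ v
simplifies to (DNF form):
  f ∨ v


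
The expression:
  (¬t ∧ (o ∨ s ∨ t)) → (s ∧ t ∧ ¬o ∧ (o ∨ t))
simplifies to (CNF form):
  (t ∨ ¬o) ∧ (t ∨ ¬s)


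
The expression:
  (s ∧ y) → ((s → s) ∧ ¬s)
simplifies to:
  ¬s ∨ ¬y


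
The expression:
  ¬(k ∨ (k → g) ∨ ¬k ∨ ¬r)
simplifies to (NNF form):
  False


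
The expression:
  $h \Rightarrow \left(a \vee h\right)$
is always true.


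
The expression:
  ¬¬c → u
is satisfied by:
  {u: True, c: False}
  {c: False, u: False}
  {c: True, u: True}


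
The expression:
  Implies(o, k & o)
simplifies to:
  k | ~o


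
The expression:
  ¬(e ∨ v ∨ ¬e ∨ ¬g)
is never true.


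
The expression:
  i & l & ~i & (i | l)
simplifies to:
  False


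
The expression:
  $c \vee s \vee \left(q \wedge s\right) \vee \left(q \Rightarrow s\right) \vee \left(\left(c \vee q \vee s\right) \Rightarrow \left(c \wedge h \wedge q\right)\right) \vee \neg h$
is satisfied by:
  {c: True, s: True, h: False, q: False}
  {c: True, h: False, s: False, q: False}
  {s: True, c: False, h: False, q: False}
  {c: False, h: False, s: False, q: False}
  {q: True, c: True, s: True, h: False}
  {q: True, c: True, h: False, s: False}
  {q: True, s: True, c: False, h: False}
  {q: True, c: False, h: False, s: False}
  {c: True, h: True, s: True, q: False}
  {c: True, h: True, q: False, s: False}
  {h: True, s: True, q: False, c: False}
  {h: True, q: False, s: False, c: False}
  {c: True, h: True, q: True, s: True}
  {c: True, h: True, q: True, s: False}
  {h: True, q: True, s: True, c: False}


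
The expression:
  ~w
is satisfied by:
  {w: False}


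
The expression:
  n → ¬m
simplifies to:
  ¬m ∨ ¬n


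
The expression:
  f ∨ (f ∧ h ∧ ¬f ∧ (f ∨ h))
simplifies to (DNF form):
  f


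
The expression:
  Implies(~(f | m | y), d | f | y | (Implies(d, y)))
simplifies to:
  True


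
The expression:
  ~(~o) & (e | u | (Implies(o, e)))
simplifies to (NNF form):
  o & (e | u)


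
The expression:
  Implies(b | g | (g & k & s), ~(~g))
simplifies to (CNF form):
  g | ~b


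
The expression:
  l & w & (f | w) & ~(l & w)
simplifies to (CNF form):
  False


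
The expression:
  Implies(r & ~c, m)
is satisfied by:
  {c: True, m: True, r: False}
  {c: True, m: False, r: False}
  {m: True, c: False, r: False}
  {c: False, m: False, r: False}
  {r: True, c: True, m: True}
  {r: True, c: True, m: False}
  {r: True, m: True, c: False}


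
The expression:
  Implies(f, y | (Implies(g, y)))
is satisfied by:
  {y: True, g: False, f: False}
  {g: False, f: False, y: False}
  {f: True, y: True, g: False}
  {f: True, g: False, y: False}
  {y: True, g: True, f: False}
  {g: True, y: False, f: False}
  {f: True, g: True, y: True}


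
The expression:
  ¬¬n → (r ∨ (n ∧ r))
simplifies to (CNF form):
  r ∨ ¬n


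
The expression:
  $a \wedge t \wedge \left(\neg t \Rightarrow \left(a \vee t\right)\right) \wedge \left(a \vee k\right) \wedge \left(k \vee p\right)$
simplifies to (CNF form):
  $a \wedge t \wedge \left(k \vee p\right)$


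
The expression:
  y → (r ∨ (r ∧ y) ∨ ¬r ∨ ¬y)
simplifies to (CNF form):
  True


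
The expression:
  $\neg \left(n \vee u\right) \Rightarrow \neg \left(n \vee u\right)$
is always true.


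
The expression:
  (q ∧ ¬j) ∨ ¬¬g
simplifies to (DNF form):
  g ∨ (q ∧ ¬j)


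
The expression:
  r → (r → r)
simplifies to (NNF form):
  True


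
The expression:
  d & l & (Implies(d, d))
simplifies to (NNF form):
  d & l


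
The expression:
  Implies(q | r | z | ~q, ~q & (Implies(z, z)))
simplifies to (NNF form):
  ~q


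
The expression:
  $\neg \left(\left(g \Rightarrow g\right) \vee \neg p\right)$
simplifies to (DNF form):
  $\text{False}$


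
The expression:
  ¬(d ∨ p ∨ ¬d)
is never true.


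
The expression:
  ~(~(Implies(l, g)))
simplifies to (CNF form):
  g | ~l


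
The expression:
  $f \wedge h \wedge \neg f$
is never true.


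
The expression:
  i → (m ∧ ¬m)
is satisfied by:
  {i: False}


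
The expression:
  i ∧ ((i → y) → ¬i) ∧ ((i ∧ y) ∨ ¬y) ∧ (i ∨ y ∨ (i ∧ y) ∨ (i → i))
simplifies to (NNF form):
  i ∧ ¬y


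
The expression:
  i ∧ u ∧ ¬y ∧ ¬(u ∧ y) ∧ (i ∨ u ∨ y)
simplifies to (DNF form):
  i ∧ u ∧ ¬y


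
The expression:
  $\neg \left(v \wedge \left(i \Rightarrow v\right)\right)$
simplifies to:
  $\neg v$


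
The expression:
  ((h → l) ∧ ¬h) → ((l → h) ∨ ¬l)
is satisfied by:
  {h: True, l: False}
  {l: False, h: False}
  {l: True, h: True}


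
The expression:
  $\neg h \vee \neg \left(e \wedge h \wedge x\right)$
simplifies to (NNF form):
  $\neg e \vee \neg h \vee \neg x$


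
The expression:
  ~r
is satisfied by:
  {r: False}


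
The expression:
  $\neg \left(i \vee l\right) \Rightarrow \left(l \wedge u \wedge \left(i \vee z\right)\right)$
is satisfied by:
  {i: True, l: True}
  {i: True, l: False}
  {l: True, i: False}


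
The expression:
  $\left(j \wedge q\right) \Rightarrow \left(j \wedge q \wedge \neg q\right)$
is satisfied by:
  {q: False, j: False}
  {j: True, q: False}
  {q: True, j: False}


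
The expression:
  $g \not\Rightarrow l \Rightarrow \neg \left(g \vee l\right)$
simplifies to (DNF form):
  $l \vee \neg g$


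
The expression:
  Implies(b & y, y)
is always true.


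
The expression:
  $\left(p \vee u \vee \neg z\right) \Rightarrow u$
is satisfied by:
  {u: True, z: True, p: False}
  {u: True, z: False, p: False}
  {u: True, p: True, z: True}
  {u: True, p: True, z: False}
  {z: True, p: False, u: False}


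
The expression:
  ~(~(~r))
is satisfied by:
  {r: False}


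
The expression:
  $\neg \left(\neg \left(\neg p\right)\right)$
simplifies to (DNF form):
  $\neg p$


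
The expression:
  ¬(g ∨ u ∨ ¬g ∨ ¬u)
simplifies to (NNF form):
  False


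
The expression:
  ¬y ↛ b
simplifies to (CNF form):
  b ∨ ¬y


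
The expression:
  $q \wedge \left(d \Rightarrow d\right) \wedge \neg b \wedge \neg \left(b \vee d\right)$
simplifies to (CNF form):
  $q \wedge \neg b \wedge \neg d$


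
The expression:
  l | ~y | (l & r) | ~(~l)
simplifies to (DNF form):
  l | ~y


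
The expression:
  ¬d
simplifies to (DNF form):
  ¬d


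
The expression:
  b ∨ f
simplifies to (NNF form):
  b ∨ f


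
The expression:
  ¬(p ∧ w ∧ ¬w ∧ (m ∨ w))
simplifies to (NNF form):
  True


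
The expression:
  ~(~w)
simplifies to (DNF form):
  w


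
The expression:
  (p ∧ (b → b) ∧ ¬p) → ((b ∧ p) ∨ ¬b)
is always true.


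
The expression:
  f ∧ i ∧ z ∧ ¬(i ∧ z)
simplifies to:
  False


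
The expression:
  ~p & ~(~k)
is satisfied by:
  {k: True, p: False}


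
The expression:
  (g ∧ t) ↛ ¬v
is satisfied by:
  {t: True, g: True, v: True}


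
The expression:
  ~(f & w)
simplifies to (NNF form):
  ~f | ~w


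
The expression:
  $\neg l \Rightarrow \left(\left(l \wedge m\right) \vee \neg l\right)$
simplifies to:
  $\text{True}$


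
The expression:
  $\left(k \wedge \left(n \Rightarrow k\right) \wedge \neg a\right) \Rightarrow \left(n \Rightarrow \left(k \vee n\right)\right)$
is always true.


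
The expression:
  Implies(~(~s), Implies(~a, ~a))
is always true.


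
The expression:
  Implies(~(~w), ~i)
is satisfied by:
  {w: False, i: False}
  {i: True, w: False}
  {w: True, i: False}


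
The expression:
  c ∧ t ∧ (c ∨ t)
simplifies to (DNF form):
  c ∧ t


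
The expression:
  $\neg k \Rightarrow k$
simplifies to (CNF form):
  $k$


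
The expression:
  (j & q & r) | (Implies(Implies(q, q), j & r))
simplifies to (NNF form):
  j & r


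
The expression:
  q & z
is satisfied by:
  {z: True, q: True}


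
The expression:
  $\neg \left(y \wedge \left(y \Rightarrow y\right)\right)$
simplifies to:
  $\neg y$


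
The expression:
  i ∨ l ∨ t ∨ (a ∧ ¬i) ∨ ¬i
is always true.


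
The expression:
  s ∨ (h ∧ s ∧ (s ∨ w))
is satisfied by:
  {s: True}


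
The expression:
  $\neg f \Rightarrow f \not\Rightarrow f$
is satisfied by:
  {f: True}


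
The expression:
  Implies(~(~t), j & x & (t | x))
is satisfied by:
  {j: True, x: True, t: False}
  {j: True, x: False, t: False}
  {x: True, j: False, t: False}
  {j: False, x: False, t: False}
  {t: True, j: True, x: True}


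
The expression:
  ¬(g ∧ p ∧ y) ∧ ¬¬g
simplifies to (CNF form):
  g ∧ (¬p ∨ ¬y)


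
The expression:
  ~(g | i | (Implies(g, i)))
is never true.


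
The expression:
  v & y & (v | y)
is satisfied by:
  {y: True, v: True}


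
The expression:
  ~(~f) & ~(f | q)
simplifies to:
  False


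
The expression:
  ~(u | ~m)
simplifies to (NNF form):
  m & ~u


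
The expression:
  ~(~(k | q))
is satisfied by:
  {k: True, q: True}
  {k: True, q: False}
  {q: True, k: False}


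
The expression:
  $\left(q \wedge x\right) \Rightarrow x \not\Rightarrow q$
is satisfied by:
  {q: False, x: False}
  {x: True, q: False}
  {q: True, x: False}


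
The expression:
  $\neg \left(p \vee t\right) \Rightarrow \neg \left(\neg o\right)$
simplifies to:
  $o \vee p \vee t$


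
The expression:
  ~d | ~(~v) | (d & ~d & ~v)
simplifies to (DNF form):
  v | ~d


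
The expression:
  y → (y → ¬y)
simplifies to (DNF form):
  ¬y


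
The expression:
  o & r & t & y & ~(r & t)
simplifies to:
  False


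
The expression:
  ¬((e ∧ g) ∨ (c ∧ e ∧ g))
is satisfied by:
  {g: False, e: False}
  {e: True, g: False}
  {g: True, e: False}


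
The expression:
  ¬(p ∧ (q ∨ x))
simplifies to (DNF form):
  (¬q ∧ ¬x) ∨ ¬p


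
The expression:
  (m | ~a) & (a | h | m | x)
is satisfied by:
  {m: True, h: True, x: True, a: False}
  {m: True, h: True, x: False, a: False}
  {m: True, x: True, h: False, a: False}
  {m: True, x: False, h: False, a: False}
  {a: True, m: True, h: True, x: True}
  {a: True, m: True, h: True, x: False}
  {a: True, m: True, h: False, x: True}
  {a: True, m: True, h: False, x: False}
  {h: True, x: True, m: False, a: False}
  {h: True, m: False, x: False, a: False}
  {x: True, m: False, h: False, a: False}


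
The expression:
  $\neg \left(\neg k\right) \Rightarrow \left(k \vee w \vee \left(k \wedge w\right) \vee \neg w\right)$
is always true.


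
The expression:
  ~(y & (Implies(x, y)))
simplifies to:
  ~y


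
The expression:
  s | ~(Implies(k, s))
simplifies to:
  k | s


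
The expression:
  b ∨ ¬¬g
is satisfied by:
  {b: True, g: True}
  {b: True, g: False}
  {g: True, b: False}


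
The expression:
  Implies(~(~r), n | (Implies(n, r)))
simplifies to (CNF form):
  True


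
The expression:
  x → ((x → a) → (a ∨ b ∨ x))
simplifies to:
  True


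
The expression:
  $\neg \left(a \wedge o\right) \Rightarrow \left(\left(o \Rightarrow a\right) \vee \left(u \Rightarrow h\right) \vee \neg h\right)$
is always true.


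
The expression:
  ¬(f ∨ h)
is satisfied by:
  {h: False, f: False}


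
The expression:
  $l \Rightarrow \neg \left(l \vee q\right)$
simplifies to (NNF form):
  $\neg l$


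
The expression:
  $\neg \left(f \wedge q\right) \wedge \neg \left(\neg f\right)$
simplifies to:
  $f \wedge \neg q$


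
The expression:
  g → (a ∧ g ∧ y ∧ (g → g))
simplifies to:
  (a ∧ y) ∨ ¬g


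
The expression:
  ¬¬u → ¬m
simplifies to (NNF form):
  ¬m ∨ ¬u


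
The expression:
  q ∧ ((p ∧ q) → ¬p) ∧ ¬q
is never true.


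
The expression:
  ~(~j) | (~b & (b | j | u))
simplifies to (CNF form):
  (j | u) & (j | ~b)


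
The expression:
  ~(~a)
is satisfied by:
  {a: True}


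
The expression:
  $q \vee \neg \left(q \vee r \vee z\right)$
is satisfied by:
  {q: True, z: False, r: False}
  {r: True, q: True, z: False}
  {q: True, z: True, r: False}
  {r: True, q: True, z: True}
  {r: False, z: False, q: False}


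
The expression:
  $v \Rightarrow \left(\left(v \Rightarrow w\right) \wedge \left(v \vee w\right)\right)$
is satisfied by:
  {w: True, v: False}
  {v: False, w: False}
  {v: True, w: True}


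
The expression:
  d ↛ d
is never true.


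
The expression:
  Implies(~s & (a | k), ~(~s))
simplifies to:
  s | (~a & ~k)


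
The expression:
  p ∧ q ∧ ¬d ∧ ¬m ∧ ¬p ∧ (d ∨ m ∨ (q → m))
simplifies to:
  False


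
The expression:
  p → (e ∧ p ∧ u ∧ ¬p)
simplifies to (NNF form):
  ¬p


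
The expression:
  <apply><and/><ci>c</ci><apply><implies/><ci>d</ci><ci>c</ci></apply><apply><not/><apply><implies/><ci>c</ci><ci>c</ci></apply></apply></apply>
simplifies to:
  <false/>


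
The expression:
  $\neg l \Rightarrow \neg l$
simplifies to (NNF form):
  $\text{True}$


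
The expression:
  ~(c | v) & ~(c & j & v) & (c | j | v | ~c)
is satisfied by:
  {v: False, c: False}


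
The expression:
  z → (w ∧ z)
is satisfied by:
  {w: True, z: False}
  {z: False, w: False}
  {z: True, w: True}


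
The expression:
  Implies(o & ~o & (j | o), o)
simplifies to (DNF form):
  True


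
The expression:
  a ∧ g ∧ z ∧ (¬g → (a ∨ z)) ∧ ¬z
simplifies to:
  False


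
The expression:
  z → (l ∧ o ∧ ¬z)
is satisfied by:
  {z: False}


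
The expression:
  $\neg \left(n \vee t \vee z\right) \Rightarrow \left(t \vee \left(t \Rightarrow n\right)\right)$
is always true.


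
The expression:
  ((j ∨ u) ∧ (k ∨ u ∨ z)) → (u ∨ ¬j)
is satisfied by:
  {u: True, k: False, j: False, z: False}
  {z: True, u: True, k: False, j: False}
  {u: True, k: True, z: False, j: False}
  {z: True, u: True, k: True, j: False}
  {z: False, k: False, u: False, j: False}
  {z: True, k: False, u: False, j: False}
  {k: True, z: False, u: False, j: False}
  {z: True, k: True, u: False, j: False}
  {j: True, u: True, z: False, k: False}
  {j: True, z: True, u: True, k: False}
  {j: True, u: True, k: True, z: False}
  {j: True, z: True, u: True, k: True}
  {j: True, z: False, k: False, u: False}


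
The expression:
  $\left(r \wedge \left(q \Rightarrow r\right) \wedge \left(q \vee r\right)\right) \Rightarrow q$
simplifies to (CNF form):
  $q \vee \neg r$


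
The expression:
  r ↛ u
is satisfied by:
  {r: True, u: False}


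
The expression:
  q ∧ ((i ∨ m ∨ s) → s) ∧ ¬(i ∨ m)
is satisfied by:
  {q: True, i: False, m: False}


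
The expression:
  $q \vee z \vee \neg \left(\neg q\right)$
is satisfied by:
  {q: True, z: True}
  {q: True, z: False}
  {z: True, q: False}


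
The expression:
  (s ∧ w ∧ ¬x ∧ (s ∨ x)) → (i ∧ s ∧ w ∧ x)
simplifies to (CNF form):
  x ∨ ¬s ∨ ¬w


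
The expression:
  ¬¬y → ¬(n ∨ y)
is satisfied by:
  {y: False}


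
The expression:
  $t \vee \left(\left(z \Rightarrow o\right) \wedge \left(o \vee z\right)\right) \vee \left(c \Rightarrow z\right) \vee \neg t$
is always true.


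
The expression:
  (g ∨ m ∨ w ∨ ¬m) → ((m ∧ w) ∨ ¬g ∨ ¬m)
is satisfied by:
  {w: True, g: False, m: False}
  {g: False, m: False, w: False}
  {w: True, m: True, g: False}
  {m: True, g: False, w: False}
  {w: True, g: True, m: False}
  {g: True, w: False, m: False}
  {w: True, m: True, g: True}


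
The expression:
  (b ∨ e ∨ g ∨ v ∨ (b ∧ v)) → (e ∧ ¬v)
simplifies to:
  ¬v ∧ (e ∨ ¬b) ∧ (e ∨ ¬g)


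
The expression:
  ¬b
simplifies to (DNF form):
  ¬b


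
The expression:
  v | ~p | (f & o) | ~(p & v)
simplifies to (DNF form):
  True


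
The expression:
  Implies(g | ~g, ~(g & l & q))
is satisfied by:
  {l: False, q: False, g: False}
  {g: True, l: False, q: False}
  {q: True, l: False, g: False}
  {g: True, q: True, l: False}
  {l: True, g: False, q: False}
  {g: True, l: True, q: False}
  {q: True, l: True, g: False}


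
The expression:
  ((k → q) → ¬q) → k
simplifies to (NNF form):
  k ∨ q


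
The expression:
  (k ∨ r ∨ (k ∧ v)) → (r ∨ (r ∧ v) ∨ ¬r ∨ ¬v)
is always true.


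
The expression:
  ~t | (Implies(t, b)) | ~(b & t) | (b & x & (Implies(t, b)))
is always true.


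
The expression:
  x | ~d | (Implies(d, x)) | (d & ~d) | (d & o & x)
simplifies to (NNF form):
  x | ~d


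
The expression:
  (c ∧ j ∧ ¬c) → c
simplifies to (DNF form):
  True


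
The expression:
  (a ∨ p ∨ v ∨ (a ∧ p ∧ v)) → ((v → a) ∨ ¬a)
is always true.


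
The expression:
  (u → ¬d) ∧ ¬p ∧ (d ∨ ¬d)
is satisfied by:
  {u: False, p: False, d: False}
  {d: True, u: False, p: False}
  {u: True, d: False, p: False}


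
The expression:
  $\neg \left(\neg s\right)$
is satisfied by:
  {s: True}


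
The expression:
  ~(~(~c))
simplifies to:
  ~c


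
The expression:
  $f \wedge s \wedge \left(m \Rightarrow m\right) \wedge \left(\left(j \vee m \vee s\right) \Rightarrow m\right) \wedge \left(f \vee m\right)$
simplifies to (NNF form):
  $f \wedge m \wedge s$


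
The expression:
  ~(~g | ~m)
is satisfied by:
  {m: True, g: True}


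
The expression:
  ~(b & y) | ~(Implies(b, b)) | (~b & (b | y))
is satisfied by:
  {y: False, b: False}
  {b: True, y: False}
  {y: True, b: False}


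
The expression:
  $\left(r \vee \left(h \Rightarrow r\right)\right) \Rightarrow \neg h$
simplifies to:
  $\neg h \vee \neg r$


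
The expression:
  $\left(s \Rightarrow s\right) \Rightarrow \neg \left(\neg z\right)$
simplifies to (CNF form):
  $z$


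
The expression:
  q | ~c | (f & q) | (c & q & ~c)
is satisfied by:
  {q: True, c: False}
  {c: False, q: False}
  {c: True, q: True}


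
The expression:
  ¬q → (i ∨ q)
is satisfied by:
  {i: True, q: True}
  {i: True, q: False}
  {q: True, i: False}


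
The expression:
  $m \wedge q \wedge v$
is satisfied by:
  {m: True, q: True, v: True}


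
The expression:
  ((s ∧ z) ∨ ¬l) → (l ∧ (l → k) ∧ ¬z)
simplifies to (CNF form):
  l ∧ (¬s ∨ ¬z)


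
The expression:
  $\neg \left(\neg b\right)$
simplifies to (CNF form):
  $b$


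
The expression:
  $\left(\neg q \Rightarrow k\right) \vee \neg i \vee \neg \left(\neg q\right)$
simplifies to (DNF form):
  $k \vee q \vee \neg i$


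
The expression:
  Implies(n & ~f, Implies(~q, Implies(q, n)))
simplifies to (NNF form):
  True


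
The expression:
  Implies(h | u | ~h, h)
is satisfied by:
  {h: True}


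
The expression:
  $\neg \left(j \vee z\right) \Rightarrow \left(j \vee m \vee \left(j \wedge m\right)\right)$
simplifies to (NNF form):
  $j \vee m \vee z$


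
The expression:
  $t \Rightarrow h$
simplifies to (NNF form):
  $h \vee \neg t$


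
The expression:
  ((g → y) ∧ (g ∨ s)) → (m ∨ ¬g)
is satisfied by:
  {m: True, g: False, y: False}
  {g: False, y: False, m: False}
  {y: True, m: True, g: False}
  {y: True, g: False, m: False}
  {m: True, g: True, y: False}
  {g: True, m: False, y: False}
  {y: True, g: True, m: True}


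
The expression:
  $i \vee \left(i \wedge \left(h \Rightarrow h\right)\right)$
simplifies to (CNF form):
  $i$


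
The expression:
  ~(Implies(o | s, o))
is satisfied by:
  {s: True, o: False}


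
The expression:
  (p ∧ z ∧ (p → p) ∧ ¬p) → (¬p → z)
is always true.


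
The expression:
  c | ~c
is always true.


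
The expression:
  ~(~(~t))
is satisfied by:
  {t: False}


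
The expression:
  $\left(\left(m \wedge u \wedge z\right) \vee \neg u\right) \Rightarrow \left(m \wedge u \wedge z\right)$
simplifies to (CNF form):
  $u$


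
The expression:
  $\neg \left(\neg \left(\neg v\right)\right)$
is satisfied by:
  {v: False}


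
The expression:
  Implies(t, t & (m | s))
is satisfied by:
  {m: True, s: True, t: False}
  {m: True, s: False, t: False}
  {s: True, m: False, t: False}
  {m: False, s: False, t: False}
  {m: True, t: True, s: True}
  {m: True, t: True, s: False}
  {t: True, s: True, m: False}


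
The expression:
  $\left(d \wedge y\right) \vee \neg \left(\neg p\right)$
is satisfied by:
  {y: True, p: True, d: True}
  {y: True, p: True, d: False}
  {p: True, d: True, y: False}
  {p: True, d: False, y: False}
  {y: True, d: True, p: False}


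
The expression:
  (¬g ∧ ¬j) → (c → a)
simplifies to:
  a ∨ g ∨ j ∨ ¬c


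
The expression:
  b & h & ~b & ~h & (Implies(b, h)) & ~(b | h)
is never true.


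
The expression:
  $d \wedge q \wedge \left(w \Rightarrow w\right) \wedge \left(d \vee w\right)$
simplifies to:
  $d \wedge q$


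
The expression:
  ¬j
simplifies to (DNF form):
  ¬j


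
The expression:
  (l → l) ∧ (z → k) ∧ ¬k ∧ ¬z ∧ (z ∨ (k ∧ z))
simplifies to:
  False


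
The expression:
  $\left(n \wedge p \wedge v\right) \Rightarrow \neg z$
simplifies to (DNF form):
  $\neg n \vee \neg p \vee \neg v \vee \neg z$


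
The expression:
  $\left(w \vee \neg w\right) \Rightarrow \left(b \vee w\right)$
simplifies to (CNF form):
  $b \vee w$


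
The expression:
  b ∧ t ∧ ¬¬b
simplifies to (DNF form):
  b ∧ t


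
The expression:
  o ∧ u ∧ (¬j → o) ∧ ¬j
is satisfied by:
  {u: True, o: True, j: False}


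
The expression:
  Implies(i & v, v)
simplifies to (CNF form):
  True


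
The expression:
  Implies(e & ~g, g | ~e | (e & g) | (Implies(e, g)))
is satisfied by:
  {g: True, e: False}
  {e: False, g: False}
  {e: True, g: True}


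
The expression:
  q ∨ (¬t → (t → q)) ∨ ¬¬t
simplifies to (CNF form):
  True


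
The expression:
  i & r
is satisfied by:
  {r: True, i: True}


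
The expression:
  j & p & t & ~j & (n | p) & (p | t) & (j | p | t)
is never true.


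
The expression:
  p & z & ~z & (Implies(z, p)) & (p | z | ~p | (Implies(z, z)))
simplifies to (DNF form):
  False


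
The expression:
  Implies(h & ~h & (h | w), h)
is always true.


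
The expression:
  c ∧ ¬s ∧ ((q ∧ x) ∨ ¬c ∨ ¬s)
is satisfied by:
  {c: True, s: False}


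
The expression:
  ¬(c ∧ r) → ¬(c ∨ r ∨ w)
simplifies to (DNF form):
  (c ∧ r) ∨ (c ∧ ¬c) ∨ (c ∧ r ∧ ¬r) ∨ (c ∧ r ∧ ¬w) ∨ (c ∧ ¬c ∧ ¬r) ∨ (c ∧ ¬c ∧ ¬w) ∨ (r ∧ ¬r ∧ ¬w) ∨ (¬c ∧ ¬r ∧ ¬w)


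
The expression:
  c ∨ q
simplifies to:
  c ∨ q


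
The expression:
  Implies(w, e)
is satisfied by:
  {e: True, w: False}
  {w: False, e: False}
  {w: True, e: True}


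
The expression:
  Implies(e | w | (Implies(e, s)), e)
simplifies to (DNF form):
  e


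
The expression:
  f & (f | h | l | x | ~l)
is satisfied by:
  {f: True}


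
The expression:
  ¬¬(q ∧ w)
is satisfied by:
  {w: True, q: True}


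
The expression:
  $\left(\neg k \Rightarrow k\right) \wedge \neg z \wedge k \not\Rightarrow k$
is never true.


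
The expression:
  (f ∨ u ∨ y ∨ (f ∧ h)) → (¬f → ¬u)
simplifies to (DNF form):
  f ∨ ¬u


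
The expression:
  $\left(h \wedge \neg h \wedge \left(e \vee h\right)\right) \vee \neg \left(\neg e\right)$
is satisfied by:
  {e: True}


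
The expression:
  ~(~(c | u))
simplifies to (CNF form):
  c | u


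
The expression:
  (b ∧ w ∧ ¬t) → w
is always true.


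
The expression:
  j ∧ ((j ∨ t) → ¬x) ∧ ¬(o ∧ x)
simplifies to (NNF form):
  j ∧ ¬x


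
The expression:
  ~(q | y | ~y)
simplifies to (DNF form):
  False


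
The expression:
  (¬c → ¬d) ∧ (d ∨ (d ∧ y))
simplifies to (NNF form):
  c ∧ d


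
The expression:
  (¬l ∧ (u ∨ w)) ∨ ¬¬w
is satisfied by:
  {u: True, w: True, l: False}
  {w: True, l: False, u: False}
  {u: True, w: True, l: True}
  {w: True, l: True, u: False}
  {u: True, l: False, w: False}


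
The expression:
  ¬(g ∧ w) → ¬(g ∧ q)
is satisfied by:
  {w: True, g: False, q: False}
  {g: False, q: False, w: False}
  {q: True, w: True, g: False}
  {q: True, g: False, w: False}
  {w: True, g: True, q: False}
  {g: True, w: False, q: False}
  {q: True, g: True, w: True}


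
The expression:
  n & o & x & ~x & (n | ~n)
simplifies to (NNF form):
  False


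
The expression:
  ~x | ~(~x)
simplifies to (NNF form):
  True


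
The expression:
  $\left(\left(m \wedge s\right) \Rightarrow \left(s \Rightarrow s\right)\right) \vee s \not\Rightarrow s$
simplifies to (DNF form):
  $\text{True}$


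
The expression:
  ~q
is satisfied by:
  {q: False}


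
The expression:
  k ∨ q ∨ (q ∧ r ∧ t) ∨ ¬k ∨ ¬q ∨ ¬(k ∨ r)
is always true.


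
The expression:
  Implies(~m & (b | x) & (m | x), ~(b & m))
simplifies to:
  True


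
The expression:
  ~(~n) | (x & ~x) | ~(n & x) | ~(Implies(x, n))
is always true.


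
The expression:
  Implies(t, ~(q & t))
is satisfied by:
  {t: False, q: False}
  {q: True, t: False}
  {t: True, q: False}


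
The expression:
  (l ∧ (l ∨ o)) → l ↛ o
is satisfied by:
  {l: False, o: False}
  {o: True, l: False}
  {l: True, o: False}
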